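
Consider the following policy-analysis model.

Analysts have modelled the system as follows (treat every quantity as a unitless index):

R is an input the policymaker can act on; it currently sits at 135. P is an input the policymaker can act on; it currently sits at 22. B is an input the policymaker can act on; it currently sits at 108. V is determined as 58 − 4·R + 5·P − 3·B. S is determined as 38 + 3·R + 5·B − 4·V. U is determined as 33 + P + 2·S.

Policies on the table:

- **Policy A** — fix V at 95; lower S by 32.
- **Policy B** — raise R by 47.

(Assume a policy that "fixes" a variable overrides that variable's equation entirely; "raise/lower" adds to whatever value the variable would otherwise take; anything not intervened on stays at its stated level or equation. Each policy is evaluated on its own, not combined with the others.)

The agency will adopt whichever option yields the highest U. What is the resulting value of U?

9375

Policy A (V := 95, S − 32):
  R = 135
  P = 22
  B = 108
  V = 95
  S = 38 + 3·135 + 5·108 − 4·95 (−32 from intervention) = 571
  U = 33 + 22 + 2·571 = 1197
Policy B (R + 47):
  R = 135 + 47 = 182
  P = 22
  B = 108
  V = 58 − 4·182 + 5·22 − 3·108 = -884
  S = 38 + 3·182 + 5·108 − 4·(-884) = 4660
  U = 33 + 22 + 2·4660 = 9375
Comparing — Policy A: U=1197, Policy B: U=9375. Highest is 9375 (Policy B).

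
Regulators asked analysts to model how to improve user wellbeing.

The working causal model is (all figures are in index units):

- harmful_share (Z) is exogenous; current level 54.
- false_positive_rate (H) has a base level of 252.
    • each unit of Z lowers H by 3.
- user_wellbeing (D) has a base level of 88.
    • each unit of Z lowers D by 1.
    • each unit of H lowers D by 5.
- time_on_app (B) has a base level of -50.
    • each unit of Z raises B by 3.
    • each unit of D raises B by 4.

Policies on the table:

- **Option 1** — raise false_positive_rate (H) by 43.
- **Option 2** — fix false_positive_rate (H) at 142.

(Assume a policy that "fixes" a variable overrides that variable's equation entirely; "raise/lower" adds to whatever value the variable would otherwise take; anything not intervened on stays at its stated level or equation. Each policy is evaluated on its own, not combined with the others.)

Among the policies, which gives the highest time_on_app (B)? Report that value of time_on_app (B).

Option 1 (H + 43):
  Z = 54
  H = 252 − 3·54 (+43 from intervention) = 133
  D = 88 − 54 − 5·133 = -631
  B = -50 + 3·54 + 4·(-631) = -2412
Option 2 (H := 142):
  Z = 54
  H = 142
  D = 88 − 54 − 5·142 = -676
  B = -50 + 3·54 + 4·(-676) = -2592
Comparing — Option 1: B=-2412, Option 2: B=-2592. Highest is -2412 (Option 1).

-2412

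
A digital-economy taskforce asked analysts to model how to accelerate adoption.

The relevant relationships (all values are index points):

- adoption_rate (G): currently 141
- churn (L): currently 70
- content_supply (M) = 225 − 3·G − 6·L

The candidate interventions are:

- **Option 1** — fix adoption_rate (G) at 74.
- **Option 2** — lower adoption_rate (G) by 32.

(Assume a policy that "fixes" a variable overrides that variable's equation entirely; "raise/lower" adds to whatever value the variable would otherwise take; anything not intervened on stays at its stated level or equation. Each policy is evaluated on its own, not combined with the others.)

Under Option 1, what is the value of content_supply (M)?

Option 1 (G := 74):
  G = 74
  L = 70
  M = 225 − 3·74 − 6·70 = -417

-417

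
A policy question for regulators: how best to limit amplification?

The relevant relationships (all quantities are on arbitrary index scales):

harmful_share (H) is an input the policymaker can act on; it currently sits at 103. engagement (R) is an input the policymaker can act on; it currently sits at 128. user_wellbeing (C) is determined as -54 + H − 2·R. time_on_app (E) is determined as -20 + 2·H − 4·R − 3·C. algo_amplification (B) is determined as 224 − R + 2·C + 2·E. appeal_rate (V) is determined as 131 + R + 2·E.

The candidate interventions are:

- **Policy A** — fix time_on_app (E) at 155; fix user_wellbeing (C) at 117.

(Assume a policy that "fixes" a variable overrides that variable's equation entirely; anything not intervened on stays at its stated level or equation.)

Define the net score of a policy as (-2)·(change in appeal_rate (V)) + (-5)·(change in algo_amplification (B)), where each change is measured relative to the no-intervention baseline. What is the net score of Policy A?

Baseline:
  H = 103
  R = 128
  C = -54 + 103 − 2·128 = -207
  E = -20 + 2·103 − 4·128 − 3·(-207) = 295
  B = 224 − 128 + 2·(-207) + 2·295 = 272
  V = 131 + 128 + 2·295 = 849
Policy A (E := 155, C := 117):
  H = 103
  R = 128
  C = 117
  E = 155
  B = 224 − 128 + 2·117 + 2·155 = 640
  V = 131 + 128 + 2·155 = 569
ΔV = 569 − 849 = -280; ΔB = 640 − 272 = 368
Score = (-2)·(-280) + (-5)·368 = -1280

-1280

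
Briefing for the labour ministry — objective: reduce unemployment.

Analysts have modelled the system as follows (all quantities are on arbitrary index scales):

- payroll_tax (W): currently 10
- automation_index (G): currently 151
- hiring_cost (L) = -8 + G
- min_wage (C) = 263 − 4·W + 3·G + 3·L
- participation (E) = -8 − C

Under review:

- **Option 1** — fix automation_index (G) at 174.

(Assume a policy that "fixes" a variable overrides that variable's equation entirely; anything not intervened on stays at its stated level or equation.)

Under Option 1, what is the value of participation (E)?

-1251

Option 1 (G := 174):
  W = 10
  G = 174
  L = -8 + 174 = 166
  C = 263 − 4·10 + 3·174 + 3·166 = 1243
  E = -8 − 1243 = -1251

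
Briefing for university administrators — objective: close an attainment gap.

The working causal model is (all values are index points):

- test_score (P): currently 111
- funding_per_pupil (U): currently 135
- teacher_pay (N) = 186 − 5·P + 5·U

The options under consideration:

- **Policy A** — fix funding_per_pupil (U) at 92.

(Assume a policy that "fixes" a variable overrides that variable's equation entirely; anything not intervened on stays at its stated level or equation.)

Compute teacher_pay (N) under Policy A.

91

Policy A (U := 92):
  P = 111
  U = 92
  N = 186 − 5·111 + 5·92 = 91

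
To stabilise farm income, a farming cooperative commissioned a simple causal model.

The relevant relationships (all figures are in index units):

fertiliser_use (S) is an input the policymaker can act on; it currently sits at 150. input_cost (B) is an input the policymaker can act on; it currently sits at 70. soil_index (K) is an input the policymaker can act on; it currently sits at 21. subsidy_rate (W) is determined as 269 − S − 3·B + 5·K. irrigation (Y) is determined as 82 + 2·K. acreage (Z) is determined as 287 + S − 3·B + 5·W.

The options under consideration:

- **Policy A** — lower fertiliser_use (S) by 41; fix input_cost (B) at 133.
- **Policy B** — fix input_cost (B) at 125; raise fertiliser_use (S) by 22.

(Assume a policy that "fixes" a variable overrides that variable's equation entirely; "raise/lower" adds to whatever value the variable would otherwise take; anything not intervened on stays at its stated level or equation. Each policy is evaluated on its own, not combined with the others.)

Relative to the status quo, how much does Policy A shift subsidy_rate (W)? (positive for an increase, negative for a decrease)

-148

Baseline:
  S = 150
  B = 70
  K = 21
  W = 269 − 150 − 3·70 + 5·21 = 14
Policy A (S − 41, B := 133):
  S = 150 − 41 = 109
  B = 133
  K = 21
  W = 269 − 109 − 3·133 + 5·21 = -134
Change in W: -134 − 14 = -148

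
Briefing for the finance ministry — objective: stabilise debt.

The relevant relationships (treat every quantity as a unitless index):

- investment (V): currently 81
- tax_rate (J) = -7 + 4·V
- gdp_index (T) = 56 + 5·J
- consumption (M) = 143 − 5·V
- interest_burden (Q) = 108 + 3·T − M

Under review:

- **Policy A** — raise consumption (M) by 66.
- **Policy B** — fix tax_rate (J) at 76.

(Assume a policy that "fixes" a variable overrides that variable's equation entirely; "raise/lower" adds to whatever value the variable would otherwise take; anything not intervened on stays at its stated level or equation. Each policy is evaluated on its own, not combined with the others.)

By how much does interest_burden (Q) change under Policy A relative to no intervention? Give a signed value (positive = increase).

-66

Baseline:
  V = 81
  J = -7 + 4·81 = 317
  T = 56 + 5·317 = 1641
  M = 143 − 5·81 = -262
  Q = 108 + 3·1641 − (-262) = 5293
Policy A (M + 66):
  V = 81
  J = -7 + 4·81 = 317
  T = 56 + 5·317 = 1641
  M = 143 − 5·81 (+66 from intervention) = -196
  Q = 108 + 3·1641 − (-196) = 5227
Change in Q: 5227 − 5293 = -66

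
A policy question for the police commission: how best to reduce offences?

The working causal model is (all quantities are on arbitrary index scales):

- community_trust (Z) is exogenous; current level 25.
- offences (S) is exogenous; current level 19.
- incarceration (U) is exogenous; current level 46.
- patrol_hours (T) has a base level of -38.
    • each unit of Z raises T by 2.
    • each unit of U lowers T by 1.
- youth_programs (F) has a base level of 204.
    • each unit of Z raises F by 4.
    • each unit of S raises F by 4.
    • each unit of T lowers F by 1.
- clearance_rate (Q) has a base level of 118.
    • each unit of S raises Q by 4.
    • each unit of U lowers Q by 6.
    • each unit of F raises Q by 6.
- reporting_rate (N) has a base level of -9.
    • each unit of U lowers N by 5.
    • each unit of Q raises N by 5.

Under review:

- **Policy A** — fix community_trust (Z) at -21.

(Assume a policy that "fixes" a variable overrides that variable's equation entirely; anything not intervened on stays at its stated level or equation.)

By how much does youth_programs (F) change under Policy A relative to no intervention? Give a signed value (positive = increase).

Baseline:
  Z = 25
  S = 19
  U = 46
  T = -38 + 2·25 − 46 = -34
  F = 204 + 4·25 + 4·19 − (-34) = 414
Policy A (Z := -21):
  Z = -21
  S = 19
  U = 46
  T = -38 + 2·(-21) − 46 = -126
  F = 204 + 4·(-21) + 4·19 − (-126) = 322
Change in F: 322 − 414 = -92

-92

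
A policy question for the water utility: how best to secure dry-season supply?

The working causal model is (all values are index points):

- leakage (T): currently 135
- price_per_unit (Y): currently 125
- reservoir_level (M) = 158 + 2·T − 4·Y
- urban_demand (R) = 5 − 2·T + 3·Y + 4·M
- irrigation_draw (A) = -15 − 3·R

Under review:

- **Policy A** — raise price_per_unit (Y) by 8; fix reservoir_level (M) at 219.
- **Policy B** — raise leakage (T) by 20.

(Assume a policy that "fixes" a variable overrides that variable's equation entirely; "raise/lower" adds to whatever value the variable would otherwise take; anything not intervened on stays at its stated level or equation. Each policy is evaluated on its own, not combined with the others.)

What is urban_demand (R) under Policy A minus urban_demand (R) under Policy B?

1068

Policy A (Y + 8, M := 219):
  T = 135
  Y = 125 + 8 = 133
  M = 219
  R = 5 − 2·135 + 3·133 + 4·219 = 1010
Policy B (T + 20):
  T = 135 + 20 = 155
  Y = 125
  M = 158 + 2·155 − 4·125 = -32
  R = 5 − 2·155 + 3·125 + 4·(-32) = -58
R: 1010 − (-58) = 1068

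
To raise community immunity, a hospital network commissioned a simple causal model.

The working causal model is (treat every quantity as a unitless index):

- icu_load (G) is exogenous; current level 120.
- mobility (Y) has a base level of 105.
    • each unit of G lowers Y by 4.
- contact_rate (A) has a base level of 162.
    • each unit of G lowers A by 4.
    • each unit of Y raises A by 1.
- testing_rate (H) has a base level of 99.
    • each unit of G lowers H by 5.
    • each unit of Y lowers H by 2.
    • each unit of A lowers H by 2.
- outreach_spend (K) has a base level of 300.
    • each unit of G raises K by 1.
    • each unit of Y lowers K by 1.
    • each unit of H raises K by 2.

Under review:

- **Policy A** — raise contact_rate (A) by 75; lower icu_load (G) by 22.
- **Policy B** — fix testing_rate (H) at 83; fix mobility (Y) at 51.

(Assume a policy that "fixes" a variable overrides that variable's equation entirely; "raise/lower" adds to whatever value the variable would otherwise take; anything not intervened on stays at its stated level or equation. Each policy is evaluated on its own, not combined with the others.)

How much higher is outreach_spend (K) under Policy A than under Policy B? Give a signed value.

2284

Policy A (A + 75, G − 22):
  G = 120 − 22 = 98
  Y = 105 − 4·98 = -287
  A = 162 − 4·98 + (-287) (+75 from intervention) = -442
  H = 99 − 5·98 − 2·(-287) − 2·(-442) = 1067
  K = 300 + 98 − (-287) + 2·1067 = 2819
Policy B (H := 83, Y := 51):
  G = 120
  Y = 51
  A = 162 − 4·120 + 51 = -267
  H = 83
  K = 300 + 120 − 51 + 2·83 = 535
K: 2819 − 535 = 2284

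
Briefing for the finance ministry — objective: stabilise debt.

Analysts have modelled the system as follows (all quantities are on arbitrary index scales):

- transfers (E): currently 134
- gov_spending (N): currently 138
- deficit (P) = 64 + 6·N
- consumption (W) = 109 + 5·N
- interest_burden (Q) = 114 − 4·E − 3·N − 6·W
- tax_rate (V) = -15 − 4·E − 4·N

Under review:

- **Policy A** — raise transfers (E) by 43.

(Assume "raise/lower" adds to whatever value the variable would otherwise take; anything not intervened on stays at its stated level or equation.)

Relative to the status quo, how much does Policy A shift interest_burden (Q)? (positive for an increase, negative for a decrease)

Baseline:
  E = 134
  N = 138
  W = 109 + 5·138 = 799
  Q = 114 − 4·134 − 3·138 − 6·799 = -5630
Policy A (E + 43):
  E = 134 + 43 = 177
  N = 138
  W = 109 + 5·138 = 799
  Q = 114 − 4·177 − 3·138 − 6·799 = -5802
Change in Q: -5802 − (-5630) = -172

-172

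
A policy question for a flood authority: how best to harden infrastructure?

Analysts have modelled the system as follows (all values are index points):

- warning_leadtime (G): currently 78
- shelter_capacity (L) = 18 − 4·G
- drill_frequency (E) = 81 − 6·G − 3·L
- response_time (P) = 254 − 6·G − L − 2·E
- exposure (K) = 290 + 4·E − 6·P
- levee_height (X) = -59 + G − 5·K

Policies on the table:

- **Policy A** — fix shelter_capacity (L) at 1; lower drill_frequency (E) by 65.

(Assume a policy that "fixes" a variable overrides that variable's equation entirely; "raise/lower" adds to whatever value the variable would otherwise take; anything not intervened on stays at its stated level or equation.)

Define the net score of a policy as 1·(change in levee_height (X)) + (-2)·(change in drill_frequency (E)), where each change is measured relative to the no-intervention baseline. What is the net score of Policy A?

69050

Baseline:
  G = 78
  L = 18 − 4·78 = -294
  E = 81 − 6·78 − 3·(-294) = 495
  P = 254 − 6·78 − (-294) − 2·495 = -910
  K = 290 + 4·495 − 6·(-910) = 7730
  X = -59 + 78 − 5·7730 = -38631
Policy A (L := 1, E − 65):
  G = 78
  L = 1
  E = 81 − 6·78 − 3·1 (−65 from intervention) = -455
  P = 254 − 6·78 − 1 − 2·(-455) = 695
  K = 290 + 4·(-455) − 6·695 = -5700
  X = -59 + 78 − 5·(-5700) = 28519
ΔX = 28519 − (-38631) = 67150; ΔE = -455 − 495 = -950
Score = 1·67150 + (-2)·(-950) = 69050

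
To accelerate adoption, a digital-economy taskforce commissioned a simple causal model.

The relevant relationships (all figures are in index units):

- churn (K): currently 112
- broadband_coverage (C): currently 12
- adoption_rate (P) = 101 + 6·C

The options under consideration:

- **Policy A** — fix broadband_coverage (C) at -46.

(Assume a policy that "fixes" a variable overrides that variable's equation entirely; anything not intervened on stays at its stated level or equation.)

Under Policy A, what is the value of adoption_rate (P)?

-175

Policy A (C := -46):
  C = -46
  P = 101 + 6·(-46) = -175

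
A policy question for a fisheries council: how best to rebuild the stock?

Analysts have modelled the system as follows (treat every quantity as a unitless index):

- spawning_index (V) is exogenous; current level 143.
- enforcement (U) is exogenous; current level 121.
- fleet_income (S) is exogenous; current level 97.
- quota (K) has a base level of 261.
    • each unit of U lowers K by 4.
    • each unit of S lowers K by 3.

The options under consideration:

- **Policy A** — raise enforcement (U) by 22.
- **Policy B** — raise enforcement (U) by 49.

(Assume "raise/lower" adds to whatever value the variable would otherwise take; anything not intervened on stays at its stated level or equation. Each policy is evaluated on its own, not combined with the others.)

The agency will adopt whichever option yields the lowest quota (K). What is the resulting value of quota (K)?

-710

Policy A (U + 22):
  U = 121 + 22 = 143
  S = 97
  K = 261 − 4·143 − 3·97 = -602
Policy B (U + 49):
  U = 121 + 49 = 170
  S = 97
  K = 261 − 4·170 − 3·97 = -710
Comparing — Policy A: K=-602, Policy B: K=-710. Lowest is -710 (Policy B).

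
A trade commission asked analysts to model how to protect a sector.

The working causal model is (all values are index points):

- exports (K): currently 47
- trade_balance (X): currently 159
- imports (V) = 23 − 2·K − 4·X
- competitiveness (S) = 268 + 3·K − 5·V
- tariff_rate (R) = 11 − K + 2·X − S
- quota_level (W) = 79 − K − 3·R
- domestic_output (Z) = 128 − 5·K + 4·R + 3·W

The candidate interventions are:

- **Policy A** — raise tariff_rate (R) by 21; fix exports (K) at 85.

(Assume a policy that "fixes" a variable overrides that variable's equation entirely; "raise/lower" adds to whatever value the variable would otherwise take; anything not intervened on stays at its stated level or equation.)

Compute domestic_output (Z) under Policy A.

Policy A (R + 21, K := 85):
  K = 85
  X = 159
  V = 23 − 2·85 − 4·159 = -783
  S = 268 + 3·85 − 5·(-783) = 4438
  R = 11 − 85 + 2·159 − 4438 (+21 from intervention) = -4173
  W = 79 − 85 − 3·(-4173) = 12513
  Z = 128 − 5·85 + 4·(-4173) + 3·12513 = 20550

20550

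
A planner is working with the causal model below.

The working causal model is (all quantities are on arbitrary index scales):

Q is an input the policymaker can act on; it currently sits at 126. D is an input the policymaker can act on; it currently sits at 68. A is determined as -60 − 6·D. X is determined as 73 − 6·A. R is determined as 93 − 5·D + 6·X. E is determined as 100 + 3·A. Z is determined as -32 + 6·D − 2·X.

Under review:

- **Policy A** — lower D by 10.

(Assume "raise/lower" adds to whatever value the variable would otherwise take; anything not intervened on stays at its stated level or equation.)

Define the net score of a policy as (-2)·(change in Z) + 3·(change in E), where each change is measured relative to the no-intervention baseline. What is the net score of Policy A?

Baseline:
  D = 68
  A = -60 − 6·68 = -468
  X = 73 − 6·(-468) = 2881
  E = 100 + 3·(-468) = -1304
  Z = -32 + 6·68 − 2·2881 = -5386
Policy A (D − 10):
  D = 68 − 10 = 58
  A = -60 − 6·58 = -408
  X = 73 − 6·(-408) = 2521
  E = 100 + 3·(-408) = -1124
  Z = -32 + 6·58 − 2·2521 = -4726
ΔZ = -4726 − (-5386) = 660; ΔE = -1124 − (-1304) = 180
Score = (-2)·660 + 3·180 = -780

-780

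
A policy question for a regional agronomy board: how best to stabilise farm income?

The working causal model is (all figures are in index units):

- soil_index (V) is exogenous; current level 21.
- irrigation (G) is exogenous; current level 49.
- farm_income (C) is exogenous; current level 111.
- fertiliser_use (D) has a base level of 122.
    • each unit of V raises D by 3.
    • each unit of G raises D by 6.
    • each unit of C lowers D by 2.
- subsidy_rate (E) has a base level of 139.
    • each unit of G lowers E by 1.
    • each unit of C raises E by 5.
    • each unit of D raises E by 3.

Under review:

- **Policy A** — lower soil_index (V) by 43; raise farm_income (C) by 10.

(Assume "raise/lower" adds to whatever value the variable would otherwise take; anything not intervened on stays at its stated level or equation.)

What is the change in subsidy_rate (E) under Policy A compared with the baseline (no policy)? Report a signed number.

-397

Baseline:
  V = 21
  G = 49
  C = 111
  D = 122 + 3·21 + 6·49 − 2·111 = 257
  E = 139 − 49 + 5·111 + 3·257 = 1416
Policy A (V − 43, C + 10):
  V = 21 − 43 = -22
  G = 49
  C = 111 + 10 = 121
  D = 122 + 3·(-22) + 6·49 − 2·121 = 108
  E = 139 − 49 + 5·121 + 3·108 = 1019
Change in E: 1019 − 1416 = -397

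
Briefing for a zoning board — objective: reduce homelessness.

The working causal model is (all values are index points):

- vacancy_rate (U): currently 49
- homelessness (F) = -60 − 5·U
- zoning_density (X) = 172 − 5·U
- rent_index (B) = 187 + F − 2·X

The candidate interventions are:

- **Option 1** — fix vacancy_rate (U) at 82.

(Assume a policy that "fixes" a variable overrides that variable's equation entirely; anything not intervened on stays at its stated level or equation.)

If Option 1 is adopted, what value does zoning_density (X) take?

-238

Option 1 (U := 82):
  U = 82
  X = 172 − 5·82 = -238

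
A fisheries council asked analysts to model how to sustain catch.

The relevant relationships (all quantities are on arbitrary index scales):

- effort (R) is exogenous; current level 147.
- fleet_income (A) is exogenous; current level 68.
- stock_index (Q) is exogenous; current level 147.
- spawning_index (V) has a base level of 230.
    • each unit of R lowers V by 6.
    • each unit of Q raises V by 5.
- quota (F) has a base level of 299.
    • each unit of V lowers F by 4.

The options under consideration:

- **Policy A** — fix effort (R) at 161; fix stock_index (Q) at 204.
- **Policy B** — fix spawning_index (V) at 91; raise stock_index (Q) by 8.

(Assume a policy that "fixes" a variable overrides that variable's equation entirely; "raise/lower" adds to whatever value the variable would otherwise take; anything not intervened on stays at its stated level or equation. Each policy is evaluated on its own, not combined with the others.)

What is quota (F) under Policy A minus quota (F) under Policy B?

Policy A (R := 161, Q := 204):
  R = 161
  Q = 204
  V = 230 − 6·161 + 5·204 = 284
  F = 299 − 4·284 = -837
Policy B (V := 91, Q + 8):
  R = 147
  Q = 147 + 8 = 155
  V = 91
  F = 299 − 4·91 = -65
F: -837 − (-65) = -772

-772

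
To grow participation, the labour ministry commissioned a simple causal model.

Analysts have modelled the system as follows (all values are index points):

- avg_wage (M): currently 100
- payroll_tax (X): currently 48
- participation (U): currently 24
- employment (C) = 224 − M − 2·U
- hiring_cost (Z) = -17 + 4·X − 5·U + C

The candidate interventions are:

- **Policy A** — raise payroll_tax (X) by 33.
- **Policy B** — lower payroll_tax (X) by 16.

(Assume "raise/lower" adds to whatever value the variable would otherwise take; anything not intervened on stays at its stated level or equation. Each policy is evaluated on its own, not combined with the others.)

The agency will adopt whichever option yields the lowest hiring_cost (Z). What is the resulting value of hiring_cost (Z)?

67

Policy A (X + 33):
  M = 100
  X = 48 + 33 = 81
  U = 24
  C = 224 − 100 − 2·24 = 76
  Z = -17 + 4·81 − 5·24 + 76 = 263
Policy B (X − 16):
  M = 100
  X = 48 − 16 = 32
  U = 24
  C = 224 − 100 − 2·24 = 76
  Z = -17 + 4·32 − 5·24 + 76 = 67
Comparing — Policy A: Z=263, Policy B: Z=67. Lowest is 67 (Policy B).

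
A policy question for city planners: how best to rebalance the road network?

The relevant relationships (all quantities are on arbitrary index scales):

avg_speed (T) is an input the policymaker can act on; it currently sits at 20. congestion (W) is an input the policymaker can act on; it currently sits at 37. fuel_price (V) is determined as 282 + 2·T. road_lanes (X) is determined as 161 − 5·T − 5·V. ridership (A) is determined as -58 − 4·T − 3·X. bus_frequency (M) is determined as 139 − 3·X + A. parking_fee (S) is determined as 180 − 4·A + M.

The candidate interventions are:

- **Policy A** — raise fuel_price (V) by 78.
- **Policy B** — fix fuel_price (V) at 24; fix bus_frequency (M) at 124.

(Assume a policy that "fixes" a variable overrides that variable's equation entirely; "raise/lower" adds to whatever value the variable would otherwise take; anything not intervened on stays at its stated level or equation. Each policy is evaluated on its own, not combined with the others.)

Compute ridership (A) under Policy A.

5679

Policy A (V + 78):
  T = 20
  V = 282 + 2·20 (+78 from intervention) = 400
  X = 161 − 5·20 − 5·400 = -1939
  A = -58 − 4·20 − 3·(-1939) = 5679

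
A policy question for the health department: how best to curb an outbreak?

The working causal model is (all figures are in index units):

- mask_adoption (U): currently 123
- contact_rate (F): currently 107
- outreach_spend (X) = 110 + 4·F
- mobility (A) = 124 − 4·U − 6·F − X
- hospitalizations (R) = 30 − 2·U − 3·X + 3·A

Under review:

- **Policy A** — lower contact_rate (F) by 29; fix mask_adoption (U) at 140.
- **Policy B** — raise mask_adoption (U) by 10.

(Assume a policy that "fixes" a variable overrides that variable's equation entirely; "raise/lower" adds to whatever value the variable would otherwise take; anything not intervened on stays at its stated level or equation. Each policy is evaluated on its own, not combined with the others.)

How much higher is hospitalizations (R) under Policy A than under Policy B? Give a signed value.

Policy A (F − 29, U := 140):
  U = 140
  F = 107 − 29 = 78
  X = 110 + 4·78 = 422
  A = 124 − 4·140 − 6·78 − 422 = -1326
  R = 30 − 2·140 − 3·422 + 3·(-1326) = -5494
Policy B (U + 10):
  U = 123 + 10 = 133
  F = 107
  X = 110 + 4·107 = 538
  A = 124 − 4·133 − 6·107 − 538 = -1588
  R = 30 − 2·133 − 3·538 + 3·(-1588) = -6614
R: -5494 − (-6614) = 1120

1120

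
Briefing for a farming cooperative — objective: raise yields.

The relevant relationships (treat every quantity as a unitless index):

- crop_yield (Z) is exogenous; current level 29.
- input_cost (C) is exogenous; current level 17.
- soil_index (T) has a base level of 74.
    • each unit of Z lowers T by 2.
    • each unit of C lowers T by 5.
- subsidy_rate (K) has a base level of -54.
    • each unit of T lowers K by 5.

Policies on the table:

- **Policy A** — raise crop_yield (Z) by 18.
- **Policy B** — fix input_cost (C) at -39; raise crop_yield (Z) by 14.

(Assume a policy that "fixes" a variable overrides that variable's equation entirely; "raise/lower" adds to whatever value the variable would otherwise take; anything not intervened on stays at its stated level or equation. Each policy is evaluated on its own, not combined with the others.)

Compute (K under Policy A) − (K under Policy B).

Policy A (Z + 18):
  Z = 29 + 18 = 47
  C = 17
  T = 74 − 2·47 − 5·17 = -105
  K = -54 − 5·(-105) = 471
Policy B (C := -39, Z + 14):
  Z = 29 + 14 = 43
  C = -39
  T = 74 − 2·43 − 5·(-39) = 183
  K = -54 − 5·183 = -969
K: 471 − (-969) = 1440

1440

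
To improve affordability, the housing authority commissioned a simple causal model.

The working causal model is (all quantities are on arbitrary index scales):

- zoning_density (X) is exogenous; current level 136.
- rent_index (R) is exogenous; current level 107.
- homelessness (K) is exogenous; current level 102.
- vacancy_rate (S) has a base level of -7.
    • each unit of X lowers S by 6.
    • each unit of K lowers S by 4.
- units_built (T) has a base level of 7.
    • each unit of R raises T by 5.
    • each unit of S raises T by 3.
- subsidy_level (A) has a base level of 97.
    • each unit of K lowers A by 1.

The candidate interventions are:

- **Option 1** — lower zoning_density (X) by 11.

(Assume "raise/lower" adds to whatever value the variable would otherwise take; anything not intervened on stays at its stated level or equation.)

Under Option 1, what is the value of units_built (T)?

-2953

Option 1 (X − 11):
  X = 136 − 11 = 125
  R = 107
  K = 102
  S = -7 − 6·125 − 4·102 = -1165
  T = 7 + 5·107 + 3·(-1165) = -2953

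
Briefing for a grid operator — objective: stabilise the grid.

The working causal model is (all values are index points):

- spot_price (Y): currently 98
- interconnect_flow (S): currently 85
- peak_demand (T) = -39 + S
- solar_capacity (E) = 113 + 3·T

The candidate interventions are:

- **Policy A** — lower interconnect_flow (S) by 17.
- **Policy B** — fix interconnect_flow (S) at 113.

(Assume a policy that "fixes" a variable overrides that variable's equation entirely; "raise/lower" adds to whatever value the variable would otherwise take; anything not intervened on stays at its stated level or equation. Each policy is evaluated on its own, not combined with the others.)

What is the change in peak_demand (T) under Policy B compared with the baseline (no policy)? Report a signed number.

Baseline:
  S = 85
  T = -39 + 85 = 46
Policy B (S := 113):
  S = 113
  T = -39 + 113 = 74
Change in T: 74 − 46 = 28

28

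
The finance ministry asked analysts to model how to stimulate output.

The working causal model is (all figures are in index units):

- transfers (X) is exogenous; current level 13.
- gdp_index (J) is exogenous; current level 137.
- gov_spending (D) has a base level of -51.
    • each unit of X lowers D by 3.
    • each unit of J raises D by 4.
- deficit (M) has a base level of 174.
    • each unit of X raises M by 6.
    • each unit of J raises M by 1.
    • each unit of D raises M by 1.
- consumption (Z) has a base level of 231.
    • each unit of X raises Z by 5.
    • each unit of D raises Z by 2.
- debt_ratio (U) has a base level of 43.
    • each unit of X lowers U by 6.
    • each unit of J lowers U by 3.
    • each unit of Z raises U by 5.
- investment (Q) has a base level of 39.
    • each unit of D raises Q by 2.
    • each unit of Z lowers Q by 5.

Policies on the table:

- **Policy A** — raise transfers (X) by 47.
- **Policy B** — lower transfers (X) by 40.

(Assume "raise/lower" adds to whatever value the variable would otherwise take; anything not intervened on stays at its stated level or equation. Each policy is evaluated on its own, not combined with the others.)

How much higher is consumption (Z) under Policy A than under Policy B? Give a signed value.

Policy A (X + 47):
  X = 13 + 47 = 60
  J = 137
  D = -51 − 3·60 + 4·137 = 317
  Z = 231 + 5·60 + 2·317 = 1165
Policy B (X − 40):
  X = 13 − 40 = -27
  J = 137
  D = -51 − 3·(-27) + 4·137 = 578
  Z = 231 + 5·(-27) + 2·578 = 1252
Z: 1165 − 1252 = -87

-87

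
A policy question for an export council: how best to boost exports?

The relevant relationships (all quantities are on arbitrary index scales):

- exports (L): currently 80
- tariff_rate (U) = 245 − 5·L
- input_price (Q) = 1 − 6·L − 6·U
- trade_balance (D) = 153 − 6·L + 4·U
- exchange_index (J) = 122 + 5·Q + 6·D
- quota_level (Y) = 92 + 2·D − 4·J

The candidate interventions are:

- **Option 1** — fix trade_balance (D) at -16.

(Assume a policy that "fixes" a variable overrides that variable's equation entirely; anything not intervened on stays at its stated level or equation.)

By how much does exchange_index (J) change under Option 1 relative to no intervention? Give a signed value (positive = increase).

5586

Baseline:
  L = 80
  U = 245 − 5·80 = -155
  Q = 1 − 6·80 − 6·(-155) = 451
  D = 153 − 6·80 + 4·(-155) = -947
  J = 122 + 5·451 + 6·(-947) = -3305
Option 1 (D := -16):
  L = 80
  U = 245 − 5·80 = -155
  Q = 1 − 6·80 − 6·(-155) = 451
  D = -16
  J = 122 + 5·451 + 6·(-16) = 2281
Change in J: 2281 − (-3305) = 5586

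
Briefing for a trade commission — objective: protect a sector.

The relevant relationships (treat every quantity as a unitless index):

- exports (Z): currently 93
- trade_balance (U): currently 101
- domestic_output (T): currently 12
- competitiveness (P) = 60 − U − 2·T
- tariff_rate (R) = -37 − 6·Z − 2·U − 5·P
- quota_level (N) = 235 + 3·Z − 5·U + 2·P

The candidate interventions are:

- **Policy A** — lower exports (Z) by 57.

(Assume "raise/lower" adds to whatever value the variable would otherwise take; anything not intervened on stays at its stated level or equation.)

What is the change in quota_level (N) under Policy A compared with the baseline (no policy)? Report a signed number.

-171

Baseline:
  Z = 93
  U = 101
  T = 12
  P = 60 − 101 − 2·12 = -65
  N = 235 + 3·93 − 5·101 + 2·(-65) = -121
Policy A (Z − 57):
  Z = 93 − 57 = 36
  U = 101
  T = 12
  P = 60 − 101 − 2·12 = -65
  N = 235 + 3·36 − 5·101 + 2·(-65) = -292
Change in N: -292 − (-121) = -171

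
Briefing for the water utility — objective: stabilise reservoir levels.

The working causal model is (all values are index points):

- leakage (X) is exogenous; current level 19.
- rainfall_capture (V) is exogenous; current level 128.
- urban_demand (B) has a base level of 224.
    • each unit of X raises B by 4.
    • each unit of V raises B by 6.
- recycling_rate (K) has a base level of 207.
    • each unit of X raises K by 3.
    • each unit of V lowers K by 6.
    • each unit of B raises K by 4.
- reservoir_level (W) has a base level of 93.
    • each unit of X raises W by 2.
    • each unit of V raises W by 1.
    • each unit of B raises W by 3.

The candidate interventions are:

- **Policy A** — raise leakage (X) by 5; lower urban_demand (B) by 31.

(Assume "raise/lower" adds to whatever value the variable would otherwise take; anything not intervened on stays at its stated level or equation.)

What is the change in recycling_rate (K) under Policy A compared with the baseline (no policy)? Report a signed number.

-29

Baseline:
  X = 19
  V = 128
  B = 224 + 4·19 + 6·128 = 1068
  K = 207 + 3·19 − 6·128 + 4·1068 = 3768
Policy A (X + 5, B − 31):
  X = 19 + 5 = 24
  V = 128
  B = 224 + 4·24 + 6·128 (−31 from intervention) = 1057
  K = 207 + 3·24 − 6·128 + 4·1057 = 3739
Change in K: 3739 − 3768 = -29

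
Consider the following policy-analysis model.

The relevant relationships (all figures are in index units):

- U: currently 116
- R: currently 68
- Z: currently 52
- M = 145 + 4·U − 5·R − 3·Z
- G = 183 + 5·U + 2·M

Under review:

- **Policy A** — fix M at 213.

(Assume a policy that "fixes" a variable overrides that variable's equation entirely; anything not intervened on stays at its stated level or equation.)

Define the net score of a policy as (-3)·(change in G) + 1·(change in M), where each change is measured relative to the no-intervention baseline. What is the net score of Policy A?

-500

Baseline:
  U = 116
  R = 68
  Z = 52
  M = 145 + 4·116 − 5·68 − 3·52 = 113
  G = 183 + 5·116 + 2·113 = 989
Policy A (M := 213):
  U = 116
  R = 68
  Z = 52
  M = 213
  G = 183 + 5·116 + 2·213 = 1189
ΔG = 1189 − 989 = 200; ΔM = 213 − 113 = 100
Score = (-3)·200 + 1·100 = -500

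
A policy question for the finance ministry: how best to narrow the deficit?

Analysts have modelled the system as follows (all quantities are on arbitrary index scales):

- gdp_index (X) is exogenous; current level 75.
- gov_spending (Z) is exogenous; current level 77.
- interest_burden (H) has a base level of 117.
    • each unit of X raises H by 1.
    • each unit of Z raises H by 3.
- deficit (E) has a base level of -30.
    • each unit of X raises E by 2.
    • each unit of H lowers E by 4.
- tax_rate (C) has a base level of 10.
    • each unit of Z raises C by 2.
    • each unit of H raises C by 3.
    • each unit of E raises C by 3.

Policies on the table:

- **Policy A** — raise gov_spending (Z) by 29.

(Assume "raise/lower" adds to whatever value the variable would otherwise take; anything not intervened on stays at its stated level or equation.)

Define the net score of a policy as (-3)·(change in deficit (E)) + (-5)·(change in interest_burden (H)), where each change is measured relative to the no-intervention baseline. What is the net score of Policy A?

Baseline:
  X = 75
  Z = 77
  H = 117 + 75 + 3·77 = 423
  E = -30 + 2·75 − 4·423 = -1572
Policy A (Z + 29):
  X = 75
  Z = 77 + 29 = 106
  H = 117 + 75 + 3·106 = 510
  E = -30 + 2·75 − 4·510 = -1920
ΔE = -1920 − (-1572) = -348; ΔH = 510 − 423 = 87
Score = (-3)·(-348) + (-5)·87 = 609

609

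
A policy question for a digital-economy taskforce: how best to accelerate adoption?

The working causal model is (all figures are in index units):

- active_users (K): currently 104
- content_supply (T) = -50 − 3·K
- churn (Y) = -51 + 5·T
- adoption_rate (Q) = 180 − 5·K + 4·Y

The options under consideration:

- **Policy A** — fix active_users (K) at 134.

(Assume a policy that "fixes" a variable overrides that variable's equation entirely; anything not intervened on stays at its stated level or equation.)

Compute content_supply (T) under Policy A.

Policy A (K := 134):
  K = 134
  T = -50 − 3·134 = -452

-452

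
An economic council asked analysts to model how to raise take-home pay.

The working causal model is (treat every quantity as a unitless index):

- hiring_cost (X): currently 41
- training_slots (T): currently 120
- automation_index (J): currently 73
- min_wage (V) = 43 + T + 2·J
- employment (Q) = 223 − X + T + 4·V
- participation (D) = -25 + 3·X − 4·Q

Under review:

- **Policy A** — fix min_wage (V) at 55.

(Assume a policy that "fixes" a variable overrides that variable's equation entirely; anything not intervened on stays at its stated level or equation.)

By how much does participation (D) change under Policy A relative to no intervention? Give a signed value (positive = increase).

Baseline:
  X = 41
  T = 120
  J = 73
  V = 43 + 120 + 2·73 = 309
  Q = 223 − 41 + 120 + 4·309 = 1538
  D = -25 + 3·41 − 4·1538 = -6054
Policy A (V := 55):
  X = 41
  T = 120
  J = 73
  V = 55
  Q = 223 − 41 + 120 + 4·55 = 522
  D = -25 + 3·41 − 4·522 = -1990
Change in D: -1990 − (-6054) = 4064

4064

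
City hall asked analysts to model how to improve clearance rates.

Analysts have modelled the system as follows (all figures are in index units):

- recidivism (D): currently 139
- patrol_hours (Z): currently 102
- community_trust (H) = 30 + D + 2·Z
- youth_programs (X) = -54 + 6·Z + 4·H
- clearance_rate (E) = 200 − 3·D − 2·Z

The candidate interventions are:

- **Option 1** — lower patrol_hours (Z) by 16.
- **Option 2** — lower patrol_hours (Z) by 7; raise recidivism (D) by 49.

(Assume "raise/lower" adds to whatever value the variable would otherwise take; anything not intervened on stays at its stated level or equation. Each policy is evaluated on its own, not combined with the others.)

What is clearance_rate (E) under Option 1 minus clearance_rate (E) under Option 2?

Option 1 (Z − 16):
  D = 139
  Z = 102 − 16 = 86
  E = 200 − 3·139 − 2·86 = -389
Option 2 (Z − 7, D + 49):
  D = 139 + 49 = 188
  Z = 102 − 7 = 95
  E = 200 − 3·188 − 2·95 = -554
E: -389 − (-554) = 165

165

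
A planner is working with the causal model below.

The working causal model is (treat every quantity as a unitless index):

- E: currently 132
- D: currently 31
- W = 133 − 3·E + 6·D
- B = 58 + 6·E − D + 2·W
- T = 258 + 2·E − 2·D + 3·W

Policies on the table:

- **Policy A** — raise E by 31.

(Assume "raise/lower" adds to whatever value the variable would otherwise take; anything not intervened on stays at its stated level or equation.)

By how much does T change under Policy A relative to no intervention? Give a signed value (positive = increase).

Baseline:
  E = 132
  D = 31
  W = 133 − 3·132 + 6·31 = -77
  T = 258 + 2·132 − 2·31 + 3·(-77) = 229
Policy A (E + 31):
  E = 132 + 31 = 163
  D = 31
  W = 133 − 3·163 + 6·31 = -170
  T = 258 + 2·163 − 2·31 + 3·(-170) = 12
Change in T: 12 − 229 = -217

-217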